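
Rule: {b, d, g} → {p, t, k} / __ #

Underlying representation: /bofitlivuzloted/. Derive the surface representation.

Scanning /bofitlivuzloted/: /b/ at position 1 is not in the conditioning environment; /d/ is a voiced stop in word-final position, so it devoices to [t].
Result: [bofitlivuzlotet].

bofitlivuzlotet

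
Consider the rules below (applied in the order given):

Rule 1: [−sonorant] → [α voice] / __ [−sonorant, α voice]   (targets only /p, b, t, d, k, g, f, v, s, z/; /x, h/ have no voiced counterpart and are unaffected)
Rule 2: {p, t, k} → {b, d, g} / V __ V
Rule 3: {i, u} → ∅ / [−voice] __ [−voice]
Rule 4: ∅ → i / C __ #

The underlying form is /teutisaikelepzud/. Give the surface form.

Rule 1 (regressive voicing assimilation): /p/ precedes the voiced obstruent /z/, so it voices to [b] by assimilation. /teutisaikelepzud/ → teutisaikelebzud.
Rule 2 (intervocalic voicing): /t/ is a voiceless stop between vowels /u/ and /i/, so it voices to [d]. /k/ is a voiceless stop between vowels /i/ and /e/, so it voices to [g]. /teutisaikelebzud/ → teudisaigelebzud.
Rule 3 (high vowel syncope): no segment meets the environment; /teudisaigelebzud/ is unchanged.
Rule 4 (final i-epenthesis): the form ends in the consonant /d/, so [i] is inserted word-finally. /teudisaigelebzud/ → teudisaigelebzudi.

teudisaigelebzudi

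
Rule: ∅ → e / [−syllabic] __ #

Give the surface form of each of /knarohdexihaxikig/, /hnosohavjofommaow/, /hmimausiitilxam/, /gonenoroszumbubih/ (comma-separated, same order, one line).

knarohdexihaxikige, hnosohavjofommaowe, hmimausiitilxame, gonenoroszumbubihe

/knarohdexihaxikig/: the form ends in the consonant /g/, so [e] is inserted word-finally. → [knarohdexihaxikige].
/hnosohavjofommaow/: the form ends in the consonant /w/, so [e] is inserted word-finally. → [hnosohavjofommaowe].
/hmimausiitilxam/: the form ends in the consonant /m/, so [e] is inserted word-finally. → [hmimausiitilxame].
/gonenoroszumbubih/: the form ends in the consonant /h/, so [e] is inserted word-finally. → [gonenoroszumbubihe].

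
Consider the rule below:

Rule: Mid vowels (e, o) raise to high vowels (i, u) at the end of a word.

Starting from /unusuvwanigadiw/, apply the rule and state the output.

unusuvwanigadiw

No segment of /unusuvwanigadiw/ meets the structural description of the rule, so the form surfaces unchanged.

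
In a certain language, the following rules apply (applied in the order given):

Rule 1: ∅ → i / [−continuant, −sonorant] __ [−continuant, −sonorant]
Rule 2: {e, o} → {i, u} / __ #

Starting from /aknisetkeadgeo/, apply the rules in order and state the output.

Rule 1 (stop-cluster i-epenthesis): /t/ and /k/ form a stop–stop cluster, so [i] is inserted between them. /d/ and /g/ form a stop–stop cluster, so [i] is inserted between them. /aknisetkeadgeo/ → aknisetikeadigeo.
Rule 2 (final vowel raising): /o/ is a mid vowel in word-final position, so it raises to [u]. /aknisetikeadigeo/ → aknisetikeadigeu.

aknisetikeadigeu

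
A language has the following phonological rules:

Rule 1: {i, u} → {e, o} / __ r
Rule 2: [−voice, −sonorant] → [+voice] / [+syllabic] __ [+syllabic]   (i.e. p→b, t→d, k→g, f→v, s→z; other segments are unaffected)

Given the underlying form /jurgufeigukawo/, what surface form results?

jorguveigugawo

Rule 1 (pre-rhotic lowering): /u/ is a high vowel immediately before /r/, so it lowers to [o]. /jurgufeigukawo/ → jorgufeigukawo.
Rule 2 (intervocalic voicing): /f/ is a voiceless obstruent between vowels /u/ and /e/, so it voices to [v]. /k/ is a voiceless obstruent between vowels /u/ and /a/, so it voices to [g]. /jorgufeigukawo/ → jorguveigugawo.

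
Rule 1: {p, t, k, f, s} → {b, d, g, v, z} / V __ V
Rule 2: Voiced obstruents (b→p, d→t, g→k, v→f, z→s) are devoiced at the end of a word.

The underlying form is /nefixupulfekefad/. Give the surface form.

nevixubulfegevat

Rule 1 (intervocalic voicing): /f/ is a voiceless obstruent between vowels /e/ and /i/, so it voices to [v]. /p/ is a voiceless obstruent between vowels /u/ and /u/, so it voices to [b]. /k/ is a voiceless obstruent between vowels /e/ and /e/, so it voices to [g]. /f/ is a voiceless obstruent between vowels /e/ and /a/, so it voices to [v]. /nefixupulfekefad/ → nevixubulfegevad.
Rule 2 (final devoicing): /d/ is a voiced obstruent in word-final position, so it devoices to [t]. /nevixubulfegevad/ → nevixubulfegevat.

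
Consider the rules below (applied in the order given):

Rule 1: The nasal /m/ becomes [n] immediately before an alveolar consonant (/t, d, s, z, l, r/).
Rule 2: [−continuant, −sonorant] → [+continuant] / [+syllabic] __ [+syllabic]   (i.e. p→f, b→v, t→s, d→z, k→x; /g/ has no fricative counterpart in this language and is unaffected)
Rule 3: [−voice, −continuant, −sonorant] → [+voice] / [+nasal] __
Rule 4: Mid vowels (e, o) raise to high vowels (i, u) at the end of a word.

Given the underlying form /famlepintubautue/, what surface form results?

fanlefinduvausui

Rule 1 (nasal place assimilation): /m/ precedes the alveolar consonant /l/, so it assimilates in place to [n]. /famlepintubautue/ → fanlepintubautue.
Rule 2 (intervocalic spirantization): /p/ is a stop between vowels /e/ and /i/, so it spirantizes to the fricative [f]. /b/ is a stop between vowels /u/ and /a/, so it spirantizes to the fricative [v]. /t/ is a stop between vowels /u/ and /u/, so it spirantizes to the fricative [s]. /fanlepintubautue/ → fanlefintuvausue.
Rule 3 (post-nasal voicing): /t/ is a voiceless stop immediately after the nasal /n/, so it voices to [d]. /fanlefintuvausue/ → fanlefinduvausue.
Rule 4 (final vowel raising): /e/ is a mid vowel in word-final position, so it raises to [i]. /fanlefinduvausue/ → fanlefinduvausui.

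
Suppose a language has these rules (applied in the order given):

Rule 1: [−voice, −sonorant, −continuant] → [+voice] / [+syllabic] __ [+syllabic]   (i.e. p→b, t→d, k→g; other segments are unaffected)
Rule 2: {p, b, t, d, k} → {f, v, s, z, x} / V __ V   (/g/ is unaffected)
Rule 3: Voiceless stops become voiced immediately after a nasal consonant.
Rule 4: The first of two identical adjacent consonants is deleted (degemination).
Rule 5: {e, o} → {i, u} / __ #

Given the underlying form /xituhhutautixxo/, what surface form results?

xizuhuzauzixu

Rule 1 (intervocalic voicing): /t/ is a voiceless stop between vowels /i/ and /u/, so it voices to [d]. /t/ is a voiceless stop between vowels /u/ and /a/, so it voices to [d]. /t/ is a voiceless stop between vowels /u/ and /i/, so it voices to [d]. /xituhhutautixxo/ → xiduhhudaudixxo.
Rule 2 (intervocalic spirantization): /d/ is a stop between vowels /i/ and /u/, so it spirantizes to the fricative [z]. /d/ is a stop between vowels /u/ and /a/, so it spirantizes to the fricative [z]. /d/ is a stop between vowels /u/ and /i/, so it spirantizes to the fricative [z]. /xiduhhudaudixxo/ → xizuhhuzauzixxo.
Rule 3 (post-nasal voicing): no segment meets the environment; /xizuhhuzauzixxo/ is unchanged.
Rule 4 (degemination): /hh/ is a geminate; the first /h/ deletes. /xx/ is a geminate; the first /x/ deletes. /xizuhhuzauzixxo/ → xizuhuzauzixo.
Rule 5 (final vowel raising): /o/ is a mid vowel in word-final position, so it raises to [u]. /xizuhuzauzixo/ → xizuhuzauzixu.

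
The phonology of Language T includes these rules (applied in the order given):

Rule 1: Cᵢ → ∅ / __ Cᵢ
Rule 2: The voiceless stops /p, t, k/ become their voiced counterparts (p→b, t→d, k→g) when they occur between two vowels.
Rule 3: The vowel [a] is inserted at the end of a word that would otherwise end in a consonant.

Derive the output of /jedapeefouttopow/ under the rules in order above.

Rule 1 (degemination): /tt/ is a geminate; the first /t/ deletes. /jedapeefouttopow/ → jedapeefoutopow.
Rule 2 (intervocalic voicing): /p/ is a voiceless stop between vowels /a/ and /e/, so it voices to [b]. /t/ is a voiceless stop between vowels /u/ and /o/, so it voices to [d]. /p/ is a voiceless stop between vowels /o/ and /o/, so it voices to [b]. /jedapeefoutopow/ → jedabeefoudobow.
Rule 3 (final a-epenthesis): the form ends in the consonant /w/, so [a] is inserted word-finally. /jedabeefoudobow/ → jedabeefoudobowa.

jedabeefoudobowa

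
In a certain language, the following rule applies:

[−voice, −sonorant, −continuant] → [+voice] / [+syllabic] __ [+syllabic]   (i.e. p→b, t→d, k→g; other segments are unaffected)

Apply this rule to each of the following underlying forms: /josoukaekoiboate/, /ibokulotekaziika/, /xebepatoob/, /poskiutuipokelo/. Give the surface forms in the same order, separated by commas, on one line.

/josoukaekoiboate/: /k/ is a voiceless stop between vowels /u/ and /a/, so it voices to [g]. /k/ is a voiceless stop between vowels /e/ and /o/, so it voices to [g]. /t/ is a voiceless stop between vowels /a/ and /e/, so it voices to [d]. → [josougaegoiboade].
/ibokulotekaziika/: /k/ is a voiceless stop between vowels /o/ and /u/, so it voices to [g]. /t/ is a voiceless stop between vowels /o/ and /e/, so it voices to [d]. /k/ is a voiceless stop between vowels /e/ and /a/, so it voices to [g]. /k/ is a voiceless stop between vowels /i/ and /a/, so it voices to [g]. → [ibogulodegaziiga].
/xebepatoob/: /p/ is a voiceless stop between vowels /e/ and /a/, so it voices to [b]. /t/ is a voiceless stop between vowels /a/ and /o/, so it voices to [d]. → [xebebadoob].
/poskiutuipokelo/: /t/ is a voiceless stop between vowels /u/ and /u/, so it voices to [d]. /p/ is a voiceless stop between vowels /i/ and /o/, so it voices to [b]. /k/ is a voiceless stop between vowels /o/ and /e/, so it voices to [g]. → [poskiuduibogelo].

josougaegoiboade, ibogulodegaziiga, xebebadoob, poskiuduibogelo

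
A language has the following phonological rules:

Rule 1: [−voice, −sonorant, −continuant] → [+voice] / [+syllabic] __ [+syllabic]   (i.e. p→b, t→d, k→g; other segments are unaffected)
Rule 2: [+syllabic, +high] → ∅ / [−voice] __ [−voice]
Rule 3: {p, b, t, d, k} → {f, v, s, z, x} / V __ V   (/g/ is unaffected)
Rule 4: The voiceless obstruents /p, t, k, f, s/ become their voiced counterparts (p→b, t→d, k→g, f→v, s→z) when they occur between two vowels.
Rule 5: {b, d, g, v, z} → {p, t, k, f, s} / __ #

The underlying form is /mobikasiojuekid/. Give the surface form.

Rule 1 (intervocalic voicing): /k/ is a voiceless stop between vowels /i/ and /a/, so it voices to [g]. /k/ is a voiceless stop between vowels /e/ and /i/, so it voices to [g]. /mobikasiojuekid/ → mobigasiojuegid.
Rule 2 (high vowel syncope): no segment meets the environment; /mobigasiojuegid/ is unchanged.
Rule 3 (intervocalic spirantization): /b/ is a stop between vowels /o/ and /i/, so it spirantizes to the fricative [v]. /mobigasiojuegid/ → movigasiojuegid.
Rule 4 (intervocalic voicing): /s/ is a voiceless obstruent between vowels /a/ and /i/, so it voices to [z]. /movigasiojuegid/ → movigaziojuegid.
Rule 5 (final devoicing): /d/ is a voiced obstruent in word-final position, so it devoices to [t]. /movigaziojuegid/ → movigaziojuegit.

movigaziojuegit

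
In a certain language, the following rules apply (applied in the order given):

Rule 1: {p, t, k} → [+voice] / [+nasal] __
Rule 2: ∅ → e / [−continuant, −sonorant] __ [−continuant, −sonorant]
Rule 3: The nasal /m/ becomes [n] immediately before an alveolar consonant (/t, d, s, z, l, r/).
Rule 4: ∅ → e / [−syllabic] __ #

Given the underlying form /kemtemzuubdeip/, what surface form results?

Rule 1 (post-nasal voicing): /t/ is a voiceless stop immediately after the nasal /m/, so it voices to [d]. /kemtemzuubdeip/ → kemdemzuubdeip.
Rule 2 (stop-cluster e-epenthesis): /b/ and /d/ form a stop–stop cluster, so [e] is inserted between them. /kemdemzuubdeip/ → kemdemzuubedeip.
Rule 3 (nasal place assimilation): /m/ precedes the alveolar consonant /d/, so it assimilates in place to [n]. /m/ precedes the alveolar consonant /z/, so it assimilates in place to [n]. /kemdemzuubedeip/ → kendenzuubedeip.
Rule 4 (final e-epenthesis): the form ends in the consonant /p/, so [e] is inserted word-finally. /kendenzuubedeip/ → kendenzuubedeipe.

kendenzuubedeipe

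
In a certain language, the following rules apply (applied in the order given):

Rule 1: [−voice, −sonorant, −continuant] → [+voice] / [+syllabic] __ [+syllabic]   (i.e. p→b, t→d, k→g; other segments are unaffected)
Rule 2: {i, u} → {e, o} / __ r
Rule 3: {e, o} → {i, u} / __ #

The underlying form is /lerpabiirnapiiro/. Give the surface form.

Rule 1 (intervocalic voicing): /p/ is a voiceless stop between vowels /a/ and /i/, so it voices to [b]. /lerpabiirnapiiro/ → lerpabiirnabiiro.
Rule 2 (pre-rhotic lowering): /i/ is a high vowel immediately before /r/, so it lowers to [e]. /i/ is a high vowel immediately before /r/, so it lowers to [e]. /lerpabiirnabiiro/ → lerpabiernabiero.
Rule 3 (final vowel raising): /o/ is a mid vowel in word-final position, so it raises to [u]. /lerpabiernabiero/ → lerpabiernabieru.

lerpabiernabieru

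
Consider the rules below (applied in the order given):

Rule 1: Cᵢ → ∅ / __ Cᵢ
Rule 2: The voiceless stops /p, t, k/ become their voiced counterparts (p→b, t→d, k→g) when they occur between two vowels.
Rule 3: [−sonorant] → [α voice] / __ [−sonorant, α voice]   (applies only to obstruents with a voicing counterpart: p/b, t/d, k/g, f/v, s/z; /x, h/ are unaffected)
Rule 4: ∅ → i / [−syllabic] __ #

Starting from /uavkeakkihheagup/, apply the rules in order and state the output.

uafkeagiheagupi

Rule 1 (degemination): /kk/ is a geminate; the first /k/ deletes. /hh/ is a geminate; the first /h/ deletes. /uavkeakkihheagup/ → uavkeakiheagup.
Rule 2 (intervocalic voicing): /k/ is a voiceless stop between vowels /a/ and /i/, so it voices to [g]. /uavkeakiheagup/ → uavkeagiheagup.
Rule 3 (regressive voicing assimilation): /v/ precedes the voiceless obstruent /k/, so it devoices to [f] by assimilation. /uavkeagiheagup/ → uafkeagiheagup.
Rule 4 (final i-epenthesis): the form ends in the consonant /p/, so [i] is inserted word-finally. /uafkeagiheagup/ → uafkeagiheagupi.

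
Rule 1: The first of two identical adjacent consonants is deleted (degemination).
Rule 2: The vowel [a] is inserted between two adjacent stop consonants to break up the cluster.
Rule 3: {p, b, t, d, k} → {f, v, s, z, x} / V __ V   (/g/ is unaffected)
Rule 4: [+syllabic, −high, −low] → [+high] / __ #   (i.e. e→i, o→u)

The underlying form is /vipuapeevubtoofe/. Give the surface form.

Rule 1 (degemination): no segment meets the environment; /vipuapeevubtoofe/ is unchanged.
Rule 2 (stop-cluster a-epenthesis): /b/ and /t/ form a stop–stop cluster, so [a] is inserted between them. /vipuapeevubtoofe/ → vipuapeevubatoofe.
Rule 3 (intervocalic spirantization): /p/ is a stop between vowels /i/ and /u/, so it spirantizes to the fricative [f]. /p/ is a stop between vowels /a/ and /e/, so it spirantizes to the fricative [f]. /b/ is a stop between vowels /u/ and /a/, so it spirantizes to the fricative [v]. /t/ is a stop between vowels /a/ and /o/, so it spirantizes to the fricative [s]. /vipuapeevubatoofe/ → vifuafeevuvasoofe.
Rule 4 (final vowel raising): /e/ is a mid vowel in word-final position, so it raises to [i]. /vifuafeevuvasoofe/ → vifuafeevuvasoofi.

vifuafeevuvasoofi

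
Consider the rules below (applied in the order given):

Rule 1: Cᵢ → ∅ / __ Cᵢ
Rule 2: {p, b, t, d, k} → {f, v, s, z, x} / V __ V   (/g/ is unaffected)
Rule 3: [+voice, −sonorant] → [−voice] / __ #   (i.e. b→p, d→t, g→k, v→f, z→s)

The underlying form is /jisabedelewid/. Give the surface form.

Rule 1 (degemination): no segment meets the environment; /jisabedelewid/ is unchanged.
Rule 2 (intervocalic spirantization): /b/ is a stop between vowels /a/ and /e/, so it spirantizes to the fricative [v]. /d/ is a stop between vowels /e/ and /e/, so it spirantizes to the fricative [z]. /jisabedelewid/ → jisavezelewid.
Rule 3 (final devoicing): /d/ is a voiced obstruent in word-final position, so it devoices to [t]. /jisavezelewid/ → jisavezelewit.

jisavezelewit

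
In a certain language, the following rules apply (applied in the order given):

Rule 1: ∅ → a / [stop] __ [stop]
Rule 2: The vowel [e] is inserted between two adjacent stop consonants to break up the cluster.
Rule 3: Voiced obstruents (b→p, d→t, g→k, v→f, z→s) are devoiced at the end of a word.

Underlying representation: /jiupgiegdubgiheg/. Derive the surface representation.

jiupagiegadubagihek

Rule 1 (stop-cluster a-epenthesis): /p/ and /g/ form a stop–stop cluster, so [a] is inserted between them. /g/ and /d/ form a stop–stop cluster, so [a] is inserted between them. /b/ and /g/ form a stop–stop cluster, so [a] is inserted between them. /jiupgiegdubgiheg/ → jiupagiegadubagiheg.
Rule 2 (stop-cluster e-epenthesis): no segment meets the environment; /jiupagiegadubagiheg/ is unchanged.
Rule 3 (final devoicing): /g/ is a voiced obstruent in word-final position, so it devoices to [k]. /jiupagiegadubagiheg/ → jiupagiegadubagihek.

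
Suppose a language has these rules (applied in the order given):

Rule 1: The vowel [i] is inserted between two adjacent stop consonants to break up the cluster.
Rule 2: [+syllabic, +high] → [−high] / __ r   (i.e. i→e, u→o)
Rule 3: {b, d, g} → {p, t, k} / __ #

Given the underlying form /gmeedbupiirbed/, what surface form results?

gmeedibupierbet

Rule 1 (stop-cluster i-epenthesis): /d/ and /b/ form a stop–stop cluster, so [i] is inserted between them. /gmeedbupiirbed/ → gmeedibupiirbed.
Rule 2 (pre-rhotic lowering): /i/ is a high vowel immediately before /r/, so it lowers to [e]. /gmeedibupiirbed/ → gmeedibupierbed.
Rule 3 (final devoicing): /d/ is a voiced stop in word-final position, so it devoices to [t]. /gmeedibupierbed/ → gmeedibupierbet.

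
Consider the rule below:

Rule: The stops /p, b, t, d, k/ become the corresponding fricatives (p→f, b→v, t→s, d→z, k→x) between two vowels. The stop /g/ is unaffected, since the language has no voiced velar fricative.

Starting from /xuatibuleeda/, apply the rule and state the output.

xuasivuleeza

/t/ is a stop between vowels /a/ and /i/, so it spirantizes to the fricative [s].
/b/ is a stop between vowels /i/ and /u/, so it spirantizes to the fricative [v].
/d/ is a stop between vowels /e/ and /a/, so it spirantizes to the fricative [z].
Surface form: [xuasivuleeza].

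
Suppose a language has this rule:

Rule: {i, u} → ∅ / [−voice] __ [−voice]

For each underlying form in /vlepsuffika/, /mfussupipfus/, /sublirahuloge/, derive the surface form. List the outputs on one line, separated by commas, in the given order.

vlepsffka, mfssppfs, sublirahuloge

/vlepsuffika/: /u/ is a high vowel flanked by voiceless consonants /s/ and /f/, so it deletes. /i/ is a high vowel flanked by voiceless consonants /f/ and /k/, so it deletes. → [vlepsffka].
/mfussupipfus/: /u/ is a high vowel flanked by voiceless consonants /f/ and /s/, so it deletes. /u/ is a high vowel flanked by voiceless consonants /s/ and /p/, so it deletes. /i/ is a high vowel flanked by voiceless consonants /p/ and /p/, so it deletes. /u/ is a high vowel flanked by voiceless consonants /f/ and /s/, so it deletes. → [mfssppfs].
/sublirahuloge/: the rule's environment is not met; surfaces unchanged as [sublirahuloge].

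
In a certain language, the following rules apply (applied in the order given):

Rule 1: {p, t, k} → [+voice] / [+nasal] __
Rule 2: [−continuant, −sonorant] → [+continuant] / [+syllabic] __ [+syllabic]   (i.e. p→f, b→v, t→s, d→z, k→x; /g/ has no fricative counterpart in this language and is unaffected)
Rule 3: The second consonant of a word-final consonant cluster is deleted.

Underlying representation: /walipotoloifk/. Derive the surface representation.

walifosoloif

Rule 1 (post-nasal voicing): no segment meets the environment; /walipotoloifk/ is unchanged.
Rule 2 (intervocalic spirantization): /p/ is a stop between vowels /i/ and /o/, so it spirantizes to the fricative [f]. /t/ is a stop between vowels /o/ and /o/, so it spirantizes to the fricative [s]. /walipotoloifk/ → walifosoloifk.
Rule 3 (final cluster simplification): /k/ is the second consonant of a word-final cluster /fk/, so it deletes. /walifosoloifk/ → walifosoloif.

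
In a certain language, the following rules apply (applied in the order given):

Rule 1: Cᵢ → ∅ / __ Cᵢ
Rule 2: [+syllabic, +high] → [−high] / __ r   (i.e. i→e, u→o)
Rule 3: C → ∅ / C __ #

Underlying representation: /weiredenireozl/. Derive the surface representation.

Rule 1 (degemination): no segment meets the environment; /weiredenireozl/ is unchanged.
Rule 2 (pre-rhotic lowering): /i/ is a high vowel immediately before /r/, so it lowers to [e]. /i/ is a high vowel immediately before /r/, so it lowers to [e]. /weiredenireozl/ → weeredenereozl.
Rule 3 (final cluster simplification): /l/ is the second consonant of a word-final cluster /zl/, so it deletes. /weeredenereozl/ → weeredenereoz.

weeredenereoz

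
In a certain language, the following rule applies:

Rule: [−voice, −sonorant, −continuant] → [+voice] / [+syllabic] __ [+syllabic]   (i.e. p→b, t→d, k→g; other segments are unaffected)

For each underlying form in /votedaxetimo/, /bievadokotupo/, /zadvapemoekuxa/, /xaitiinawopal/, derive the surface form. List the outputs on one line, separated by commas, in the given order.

vodedaxedimo, bievadogodubo, zadvabemoeguxa, xaidiinawobal

/votedaxetimo/: /t/ is a voiceless stop between vowels /o/ and /e/, so it voices to [d]. /t/ is a voiceless stop between vowels /e/ and /i/, so it voices to [d]. → [vodedaxedimo].
/bievadokotupo/: /k/ is a voiceless stop between vowels /o/ and /o/, so it voices to [g]. /t/ is a voiceless stop between vowels /o/ and /u/, so it voices to [d]. /p/ is a voiceless stop between vowels /u/ and /o/, so it voices to [b]. → [bievadogodubo].
/zadvapemoekuxa/: /p/ is a voiceless stop between vowels /a/ and /e/, so it voices to [b]. /k/ is a voiceless stop between vowels /e/ and /u/, so it voices to [g]. → [zadvabemoeguxa].
/xaitiinawopal/: /t/ is a voiceless stop between vowels /i/ and /i/, so it voices to [d]. /p/ is a voiceless stop between vowels /o/ and /a/, so it voices to [b]. → [xaidiinawobal].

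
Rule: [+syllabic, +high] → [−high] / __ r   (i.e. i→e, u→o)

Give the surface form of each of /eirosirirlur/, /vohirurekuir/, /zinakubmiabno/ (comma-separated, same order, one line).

eerosererlor, voherorekuer, zinakubmiabno

/eirosirirlur/: /i/ is a high vowel immediately before /r/, so it lowers to [e]. /i/ is a high vowel immediately before /r/, so it lowers to [e]. /i/ is a high vowel immediately before /r/, so it lowers to [e]. /u/ is a high vowel immediately before /r/, so it lowers to [o]. → [eerosererlor].
/vohirurekuir/: /i/ is a high vowel immediately before /r/, so it lowers to [e]. /u/ is a high vowel immediately before /r/, so it lowers to [o]. /i/ is a high vowel immediately before /r/, so it lowers to [e]. → [voherorekuer].
/zinakubmiabno/: the rule's environment is not met; surfaces unchanged as [zinakubmiabno].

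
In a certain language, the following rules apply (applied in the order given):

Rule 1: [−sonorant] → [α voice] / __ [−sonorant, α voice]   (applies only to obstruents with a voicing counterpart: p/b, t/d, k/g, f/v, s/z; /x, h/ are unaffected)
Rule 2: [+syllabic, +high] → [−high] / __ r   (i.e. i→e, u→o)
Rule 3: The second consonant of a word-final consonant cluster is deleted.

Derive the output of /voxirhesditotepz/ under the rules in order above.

Rule 1 (regressive voicing assimilation): /s/ precedes the voiced obstruent /d/, so it voices to [z] by assimilation. /p/ precedes the voiced obstruent /z/, so it voices to [b] by assimilation. /voxirhesditotepz/ → voxirhezditotebz.
Rule 2 (pre-rhotic lowering): /i/ is a high vowel immediately before /r/, so it lowers to [e]. /voxirhezditotebz/ → voxerhezditotebz.
Rule 3 (final cluster simplification): /z/ is the second consonant of a word-final cluster /bz/, so it deletes. /voxerhezditotebz/ → voxerhezditoteb.

voxerhezditoteb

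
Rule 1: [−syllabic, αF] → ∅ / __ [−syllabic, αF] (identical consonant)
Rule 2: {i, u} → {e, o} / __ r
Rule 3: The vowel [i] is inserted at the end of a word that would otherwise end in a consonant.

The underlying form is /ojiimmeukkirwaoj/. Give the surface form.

Rule 1 (degemination): /mm/ is a geminate; the first /m/ deletes. /kk/ is a geminate; the first /k/ deletes. /ojiimmeukkirwaoj/ → ojiimeukirwaoj.
Rule 2 (pre-rhotic lowering): /i/ is a high vowel immediately before /r/, so it lowers to [e]. /ojiimeukirwaoj/ → ojiimeukerwaoj.
Rule 3 (final i-epenthesis): the form ends in the consonant /j/, so [i] is inserted word-finally. /ojiimeukerwaoj/ → ojiimeukerwaoji.

ojiimeukerwaoji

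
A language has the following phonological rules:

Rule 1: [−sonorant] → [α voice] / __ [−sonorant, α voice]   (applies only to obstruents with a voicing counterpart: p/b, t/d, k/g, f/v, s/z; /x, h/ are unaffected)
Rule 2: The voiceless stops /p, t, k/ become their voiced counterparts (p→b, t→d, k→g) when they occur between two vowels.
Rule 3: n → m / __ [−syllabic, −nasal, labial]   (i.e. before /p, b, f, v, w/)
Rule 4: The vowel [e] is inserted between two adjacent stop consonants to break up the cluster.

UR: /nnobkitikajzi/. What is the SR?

nnopekidigajzi

Rule 1 (regressive voicing assimilation): /b/ precedes the voiceless obstruent /k/, so it devoices to [p] by assimilation. /nnobkitikajzi/ → nnopkitikajzi.
Rule 2 (intervocalic voicing): /t/ is a voiceless stop between vowels /i/ and /i/, so it voices to [d]. /k/ is a voiceless stop between vowels /i/ and /a/, so it voices to [g]. /nnopkitikajzi/ → nnopkidigajzi.
Rule 3 (nasal place assimilation): no segment meets the environment; /nnopkidigajzi/ is unchanged.
Rule 4 (stop-cluster e-epenthesis): /p/ and /k/ form a stop–stop cluster, so [e] is inserted between them. /nnopkidigajzi/ → nnopekidigajzi.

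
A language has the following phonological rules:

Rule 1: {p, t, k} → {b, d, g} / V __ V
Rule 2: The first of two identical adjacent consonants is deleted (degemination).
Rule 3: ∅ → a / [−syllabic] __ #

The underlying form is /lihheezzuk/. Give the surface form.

liheezuka

Rule 1 (intervocalic voicing): no segment meets the environment; /lihheezzuk/ is unchanged.
Rule 2 (degemination): /hh/ is a geminate; the first /h/ deletes. /zz/ is a geminate; the first /z/ deletes. /lihheezzuk/ → liheezuk.
Rule 3 (final a-epenthesis): the form ends in the consonant /k/, so [a] is inserted word-finally. /liheezuk/ → liheezuka.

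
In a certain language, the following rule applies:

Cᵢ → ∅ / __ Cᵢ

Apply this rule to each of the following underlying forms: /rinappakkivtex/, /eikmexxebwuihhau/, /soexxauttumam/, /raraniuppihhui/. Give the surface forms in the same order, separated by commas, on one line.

rinapakivtex, eikmexebwuihau, soexautumam, raraniupihui

/rinappakkivtex/: /pp/ is a geminate; the first /p/ deletes. /kk/ is a geminate; the first /k/ deletes. → [rinapakivtex].
/eikmexxebwuihhau/: /xx/ is a geminate; the first /x/ deletes. /hh/ is a geminate; the first /h/ deletes. → [eikmexebwuihau].
/soexxauttumam/: /xx/ is a geminate; the first /x/ deletes. /tt/ is a geminate; the first /t/ deletes. → [soexautumam].
/raraniuppihhui/: /pp/ is a geminate; the first /p/ deletes. /hh/ is a geminate; the first /h/ deletes. → [raraniupihui].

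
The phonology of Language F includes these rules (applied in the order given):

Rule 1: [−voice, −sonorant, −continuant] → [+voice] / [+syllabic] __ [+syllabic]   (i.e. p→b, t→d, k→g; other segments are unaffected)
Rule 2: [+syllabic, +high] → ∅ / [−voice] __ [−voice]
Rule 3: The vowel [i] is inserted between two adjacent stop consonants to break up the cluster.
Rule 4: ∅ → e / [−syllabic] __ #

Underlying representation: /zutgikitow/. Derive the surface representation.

zutigigidowe

Rule 1 (intervocalic voicing): /k/ is a voiceless stop between vowels /i/ and /i/, so it voices to [g]. /t/ is a voiceless stop between vowels /i/ and /o/, so it voices to [d]. /zutgikitow/ → zutgigidow.
Rule 2 (high vowel syncope): no segment meets the environment; /zutgigidow/ is unchanged.
Rule 3 (stop-cluster i-epenthesis): /t/ and /g/ form a stop–stop cluster, so [i] is inserted between them. /zutgigidow/ → zutigigidow.
Rule 4 (final e-epenthesis): the form ends in the consonant /w/, so [e] is inserted word-finally. /zutigigidow/ → zutigigidowe.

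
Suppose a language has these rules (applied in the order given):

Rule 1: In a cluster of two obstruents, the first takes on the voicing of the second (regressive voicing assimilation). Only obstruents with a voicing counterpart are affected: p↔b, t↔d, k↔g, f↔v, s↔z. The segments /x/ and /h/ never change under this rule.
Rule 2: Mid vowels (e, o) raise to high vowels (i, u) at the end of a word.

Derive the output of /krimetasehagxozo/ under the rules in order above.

krimetasehakxozu

Rule 1 (regressive voicing assimilation): /g/ precedes the voiceless obstruent /x/, so it devoices to [k] by assimilation. /krimetasehagxozo/ → krimetasehakxozo.
Rule 2 (final vowel raising): /o/ is a mid vowel in word-final position, so it raises to [u]. /krimetasehakxozo/ → krimetasehakxozu.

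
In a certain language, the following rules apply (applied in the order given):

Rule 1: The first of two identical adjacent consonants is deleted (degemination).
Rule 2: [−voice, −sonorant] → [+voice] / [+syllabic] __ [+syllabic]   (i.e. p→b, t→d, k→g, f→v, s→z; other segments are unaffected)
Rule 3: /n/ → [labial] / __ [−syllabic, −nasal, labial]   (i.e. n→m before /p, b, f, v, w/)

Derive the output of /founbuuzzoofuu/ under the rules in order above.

foumbuuzoovuu

Rule 1 (degemination): /zz/ is a geminate; the first /z/ deletes. /founbuuzzoofuu/ → founbuuzoofuu.
Rule 2 (intervocalic voicing): /f/ is a voiceless obstruent between vowels /o/ and /u/, so it voices to [v]. /founbuuzoofuu/ → founbuuzoovuu.
Rule 3 (nasal place assimilation): /n/ precedes the labial consonant /b/, so it assimilates in place to [m]. /founbuuzoovuu/ → foumbuuzoovuu.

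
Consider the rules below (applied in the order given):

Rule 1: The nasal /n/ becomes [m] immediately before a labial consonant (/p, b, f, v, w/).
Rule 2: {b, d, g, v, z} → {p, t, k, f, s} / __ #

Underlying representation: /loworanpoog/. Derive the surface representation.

Rule 1 (nasal place assimilation): /n/ precedes the labial consonant /p/, so it assimilates in place to [m]. /loworanpoog/ → loworampoog.
Rule 2 (final devoicing): /g/ is a voiced obstruent in word-final position, so it devoices to [k]. /loworampoog/ → loworampook.

loworampook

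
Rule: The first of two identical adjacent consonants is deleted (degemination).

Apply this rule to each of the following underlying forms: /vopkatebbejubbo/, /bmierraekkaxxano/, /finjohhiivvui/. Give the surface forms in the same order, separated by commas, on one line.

vopkatebejubo, bmieraekaxano, finjohiivui

/vopkatebbejubbo/: /bb/ is a geminate; the first /b/ deletes. /bb/ is a geminate; the first /b/ deletes. → [vopkatebejubo].
/bmierraekkaxxano/: /rr/ is a geminate; the first /r/ deletes. /kk/ is a geminate; the first /k/ deletes. /xx/ is a geminate; the first /x/ deletes. → [bmieraekaxano].
/finjohhiivvui/: /hh/ is a geminate; the first /h/ deletes. /vv/ is a geminate; the first /v/ deletes. → [finjohiivui].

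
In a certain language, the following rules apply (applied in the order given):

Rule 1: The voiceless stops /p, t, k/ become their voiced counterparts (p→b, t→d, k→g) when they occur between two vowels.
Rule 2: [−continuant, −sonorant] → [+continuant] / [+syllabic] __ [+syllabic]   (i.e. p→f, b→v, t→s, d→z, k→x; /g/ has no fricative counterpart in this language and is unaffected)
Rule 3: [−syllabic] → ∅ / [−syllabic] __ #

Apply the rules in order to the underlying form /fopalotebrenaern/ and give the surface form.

Rule 1 (intervocalic voicing): /p/ is a voiceless stop between vowels /o/ and /a/, so it voices to [b]. /t/ is a voiceless stop between vowels /o/ and /e/, so it voices to [d]. /fopalotebrenaern/ → fobalodebrenaern.
Rule 2 (intervocalic spirantization): /b/ is a stop between vowels /o/ and /a/, so it spirantizes to the fricative [v]. /d/ is a stop between vowels /o/ and /e/, so it spirantizes to the fricative [z]. /fobalodebrenaern/ → fovalozebrenaern.
Rule 3 (final cluster simplification): /n/ is the second consonant of a word-final cluster /rn/, so it deletes. /fovalozebrenaern/ → fovalozebrenaer.

fovalozebrenaer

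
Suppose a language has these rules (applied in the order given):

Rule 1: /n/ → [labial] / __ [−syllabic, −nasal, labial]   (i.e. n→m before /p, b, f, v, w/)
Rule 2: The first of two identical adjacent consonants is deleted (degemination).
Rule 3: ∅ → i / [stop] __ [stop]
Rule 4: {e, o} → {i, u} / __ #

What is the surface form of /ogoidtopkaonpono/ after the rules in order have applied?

ogoiditopikaomponu

Rule 1 (nasal place assimilation): /n/ precedes the labial consonant /p/, so it assimilates in place to [m]. /ogoidtopkaonpono/ → ogoidtopkaompono.
Rule 2 (degemination): no segment meets the environment; /ogoidtopkaompono/ is unchanged.
Rule 3 (stop-cluster i-epenthesis): /d/ and /t/ form a stop–stop cluster, so [i] is inserted between them. /p/ and /k/ form a stop–stop cluster, so [i] is inserted between them. /ogoidtopkaompono/ → ogoiditopikaompono.
Rule 4 (final vowel raising): /o/ is a mid vowel in word-final position, so it raises to [u]. /ogoiditopikaompono/ → ogoiditopikaomponu.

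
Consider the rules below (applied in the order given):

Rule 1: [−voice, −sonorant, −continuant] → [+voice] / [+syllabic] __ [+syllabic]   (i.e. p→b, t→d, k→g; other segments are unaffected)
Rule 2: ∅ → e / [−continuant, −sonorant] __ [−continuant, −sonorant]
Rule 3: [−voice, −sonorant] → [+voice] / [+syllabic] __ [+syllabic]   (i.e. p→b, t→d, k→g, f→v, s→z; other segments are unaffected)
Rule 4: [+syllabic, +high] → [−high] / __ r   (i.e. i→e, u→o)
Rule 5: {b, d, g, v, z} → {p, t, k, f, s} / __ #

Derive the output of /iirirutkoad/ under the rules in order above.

Rule 1 (intervocalic voicing): no segment meets the environment; /iirirutkoad/ is unchanged.
Rule 2 (stop-cluster e-epenthesis): /t/ and /k/ form a stop–stop cluster, so [e] is inserted between them. /iirirutkoad/ → iirirutekoad.
Rule 3 (intervocalic voicing): /t/ is a voiceless obstruent between vowels /u/ and /e/, so it voices to [d]. /k/ is a voiceless obstruent between vowels /e/ and /o/, so it voices to [g]. /iirirutekoad/ → iirirudegoad.
Rule 4 (pre-rhotic lowering): /i/ is a high vowel immediately before /r/, so it lowers to [e]. /i/ is a high vowel immediately before /r/, so it lowers to [e]. /iirirudegoad/ → iererudegoad.
Rule 5 (final devoicing): /d/ is a voiced obstruent in word-final position, so it devoices to [t]. /iererudegoad/ → iererudegoat.

iererudegoat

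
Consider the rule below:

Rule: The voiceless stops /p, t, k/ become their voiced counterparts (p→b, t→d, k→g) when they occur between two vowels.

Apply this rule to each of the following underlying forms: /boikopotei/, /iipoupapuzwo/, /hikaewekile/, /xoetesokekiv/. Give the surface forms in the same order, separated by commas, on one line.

/boikopotei/: /k/ is a voiceless stop between vowels /i/ and /o/, so it voices to [g]. /p/ is a voiceless stop between vowels /o/ and /o/, so it voices to [b]. /t/ is a voiceless stop between vowels /o/ and /e/, so it voices to [d]. → [boigobodei].
/iipoupapuzwo/: /p/ is a voiceless stop between vowels /i/ and /o/, so it voices to [b]. /p/ is a voiceless stop between vowels /u/ and /a/, so it voices to [b]. /p/ is a voiceless stop between vowels /a/ and /u/, so it voices to [b]. → [iiboubabuzwo].
/hikaewekile/: /k/ is a voiceless stop between vowels /i/ and /a/, so it voices to [g]. /k/ is a voiceless stop between vowels /e/ and /i/, so it voices to [g]. → [higaewegile].
/xoetesokekiv/: /t/ is a voiceless stop between vowels /e/ and /e/, so it voices to [d]. /k/ is a voiceless stop between vowels /o/ and /e/, so it voices to [g]. /k/ is a voiceless stop between vowels /e/ and /i/, so it voices to [g]. → [xoedesogegiv].

boigobodei, iiboubabuzwo, higaewegile, xoedesogegiv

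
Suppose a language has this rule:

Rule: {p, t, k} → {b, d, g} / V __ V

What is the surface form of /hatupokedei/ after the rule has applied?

/t/ is a voiceless stop between vowels /a/ and /u/, so it voices to [d].
/p/ is a voiceless stop between vowels /u/ and /o/, so it voices to [b].
/k/ is a voiceless stop between vowels /o/ and /e/, so it voices to [g].
Surface form: [hadubogedei].

hadubogedei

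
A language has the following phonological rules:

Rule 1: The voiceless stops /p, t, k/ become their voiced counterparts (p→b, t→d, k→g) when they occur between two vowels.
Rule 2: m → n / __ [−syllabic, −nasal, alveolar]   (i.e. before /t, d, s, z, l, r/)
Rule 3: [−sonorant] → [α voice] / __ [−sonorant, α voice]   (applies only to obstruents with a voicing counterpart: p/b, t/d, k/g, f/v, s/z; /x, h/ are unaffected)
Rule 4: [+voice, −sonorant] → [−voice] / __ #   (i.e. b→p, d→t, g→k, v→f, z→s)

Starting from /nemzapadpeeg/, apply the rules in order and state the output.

Rule 1 (intervocalic voicing): /p/ is a voiceless stop between vowels /a/ and /a/, so it voices to [b]. /nemzapadpeeg/ → nemzabadpeeg.
Rule 2 (nasal place assimilation): /m/ precedes the alveolar consonant /z/, so it assimilates in place to [n]. /nemzabadpeeg/ → nenzabadpeeg.
Rule 3 (regressive voicing assimilation): /d/ precedes the voiceless obstruent /p/, so it devoices to [t] by assimilation. /nenzabadpeeg/ → nenzabatpeeg.
Rule 4 (final devoicing): /g/ is a voiced obstruent in word-final position, so it devoices to [k]. /nenzabatpeeg/ → nenzabatpeek.

nenzabatpeek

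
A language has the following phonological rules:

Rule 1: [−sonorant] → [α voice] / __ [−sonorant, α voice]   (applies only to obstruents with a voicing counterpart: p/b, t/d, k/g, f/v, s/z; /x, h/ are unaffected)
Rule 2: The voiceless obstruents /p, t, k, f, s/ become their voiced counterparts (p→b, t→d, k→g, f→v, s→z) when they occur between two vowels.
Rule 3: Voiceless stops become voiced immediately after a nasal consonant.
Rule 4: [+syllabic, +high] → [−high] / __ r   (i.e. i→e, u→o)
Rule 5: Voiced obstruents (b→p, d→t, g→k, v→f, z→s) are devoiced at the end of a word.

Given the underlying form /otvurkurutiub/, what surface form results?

odvorkorudiup

Rule 1 (regressive voicing assimilation): /t/ precedes the voiced obstruent /v/, so it voices to [d] by assimilation. /otvurkurutiub/ → odvurkurutiub.
Rule 2 (intervocalic voicing): /t/ is a voiceless obstruent between vowels /u/ and /i/, so it voices to [d]. /odvurkurutiub/ → odvurkurudiub.
Rule 3 (post-nasal voicing): no segment meets the environment; /odvurkurudiub/ is unchanged.
Rule 4 (pre-rhotic lowering): /u/ is a high vowel immediately before /r/, so it lowers to [o]. /u/ is a high vowel immediately before /r/, so it lowers to [o]. /odvurkurudiub/ → odvorkorudiub.
Rule 5 (final devoicing): /b/ is a voiced obstruent in word-final position, so it devoices to [p]. /odvorkorudiub/ → odvorkorudiup.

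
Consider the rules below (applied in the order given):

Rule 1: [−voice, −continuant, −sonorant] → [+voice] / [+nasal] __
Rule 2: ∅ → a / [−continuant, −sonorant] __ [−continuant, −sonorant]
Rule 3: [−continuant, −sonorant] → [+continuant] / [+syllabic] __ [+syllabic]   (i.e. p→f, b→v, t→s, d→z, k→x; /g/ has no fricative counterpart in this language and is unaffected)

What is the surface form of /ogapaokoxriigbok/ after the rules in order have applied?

Rule 1 (post-nasal voicing): no segment meets the environment; /ogapaokoxriigbok/ is unchanged.
Rule 2 (stop-cluster a-epenthesis): /g/ and /b/ form a stop–stop cluster, so [a] is inserted between them. /ogapaokoxriigbok/ → ogapaokoxriigabok.
Rule 3 (intervocalic spirantization): /p/ is a stop between vowels /a/ and /a/, so it spirantizes to the fricative [f]. /k/ is a stop between vowels /o/ and /o/, so it spirantizes to the fricative [x]. /b/ is a stop between vowels /a/ and /o/, so it spirantizes to the fricative [v]. /ogapaokoxriigabok/ → ogafaoxoxriigavok.

ogafaoxoxriigavok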